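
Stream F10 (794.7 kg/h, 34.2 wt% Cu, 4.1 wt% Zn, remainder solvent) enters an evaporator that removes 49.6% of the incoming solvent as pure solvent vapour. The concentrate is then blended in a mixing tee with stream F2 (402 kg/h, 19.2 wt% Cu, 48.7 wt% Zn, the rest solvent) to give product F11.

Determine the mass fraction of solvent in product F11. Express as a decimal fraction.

Vapour removed = 0.496×0.617×794.7 = 243.2 kg/h; concentrate = 551.5 kg/h.
solvent reaching the mixer = 247.13 (from concentrate) + 402×0.321 = 376.17 kg/h.
Product flow = 551.5 + 402 = 953.5 kg/h; solvent fraction = 0.395.

0.395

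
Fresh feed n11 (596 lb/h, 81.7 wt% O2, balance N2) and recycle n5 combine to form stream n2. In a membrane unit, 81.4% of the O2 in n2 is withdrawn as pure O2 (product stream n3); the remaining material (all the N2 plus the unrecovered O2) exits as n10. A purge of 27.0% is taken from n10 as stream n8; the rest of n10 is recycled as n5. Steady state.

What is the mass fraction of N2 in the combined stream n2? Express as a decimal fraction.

N2 enters only via n11 and leaves only via the purge: 596×0.183 = 0.270×(N2 in n10), and the membrane unit passes all N2, so N2 in n2 = N2 in n10 = 403.96 lb/h.
O2 in n2: m_A = 596×0.817 + (1−0.270)·(1−0.814)·m_A, so m_A = 486.93/0.8642 = 563.44 lb/h.
n2 = 563.44 + 403.96 = 967.39 lb/h.
N2 fraction in n2 = 403.96/967.39 = 0.418.

0.418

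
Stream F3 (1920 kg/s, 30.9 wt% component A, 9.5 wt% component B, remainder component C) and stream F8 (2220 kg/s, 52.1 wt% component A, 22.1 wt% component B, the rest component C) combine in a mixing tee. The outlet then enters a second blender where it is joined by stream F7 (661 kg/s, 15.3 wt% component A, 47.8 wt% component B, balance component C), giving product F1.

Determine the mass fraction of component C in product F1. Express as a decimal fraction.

Overall, product flow = 4801 kg/s.
component C in = 1920×0.596 + 2220×0.258 + 661×0.369 = 1961 kg/s.
component C fraction in F1 = 0.408.

0.408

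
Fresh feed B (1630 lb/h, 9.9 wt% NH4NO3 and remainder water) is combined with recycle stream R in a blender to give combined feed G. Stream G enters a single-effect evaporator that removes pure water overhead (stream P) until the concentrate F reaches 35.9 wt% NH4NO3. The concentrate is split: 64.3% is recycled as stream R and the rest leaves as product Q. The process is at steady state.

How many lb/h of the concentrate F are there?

Overall NH4NO3 balance (none leaves overhead): NH4NO3 in fresh feed = NH4NO3 in product, i.e. 1630×0.099 = (1−0.643)·F·0.359.
F = 161.37/(0.359×0.357) = 1259.1 lb/h.

1259 lb/h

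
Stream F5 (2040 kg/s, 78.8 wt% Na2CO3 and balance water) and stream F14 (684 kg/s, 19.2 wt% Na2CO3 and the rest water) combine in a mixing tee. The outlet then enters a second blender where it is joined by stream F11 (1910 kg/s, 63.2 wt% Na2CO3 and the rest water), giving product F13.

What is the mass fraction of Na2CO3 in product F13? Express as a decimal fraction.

Overall, product flow = 4634 kg/s.
Na2CO3 in = 2040×0.788 + 684×0.192 + 1910×0.632 = 2946 kg/s.
Na2CO3 fraction in F13 = 0.636.

0.636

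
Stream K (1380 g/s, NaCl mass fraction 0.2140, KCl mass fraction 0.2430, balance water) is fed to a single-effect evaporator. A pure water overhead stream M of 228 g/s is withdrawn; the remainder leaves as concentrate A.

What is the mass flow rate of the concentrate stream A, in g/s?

1152 g/s

Concentrate = 1380 − 228 = 1152 g/s.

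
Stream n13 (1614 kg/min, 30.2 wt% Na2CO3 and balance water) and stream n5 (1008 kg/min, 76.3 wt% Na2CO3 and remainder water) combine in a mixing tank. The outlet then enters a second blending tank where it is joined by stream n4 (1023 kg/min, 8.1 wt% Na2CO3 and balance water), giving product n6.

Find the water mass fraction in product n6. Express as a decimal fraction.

0.633

Overall, product flow = 3645 kg/min.
water in = 1614×0.698 + 1008×0.237 + 1023×0.919 = 2305.6 kg/min.
water fraction in n6 = 0.633.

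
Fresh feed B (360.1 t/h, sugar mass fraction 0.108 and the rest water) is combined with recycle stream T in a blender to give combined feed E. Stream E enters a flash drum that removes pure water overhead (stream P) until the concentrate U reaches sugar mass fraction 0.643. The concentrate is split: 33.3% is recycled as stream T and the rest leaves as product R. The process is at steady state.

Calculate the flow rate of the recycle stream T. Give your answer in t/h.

30.2 t/h

Overall sugar balance (none leaves overhead): sugar in fresh feed = sugar in product, i.e. 360.1×0.108 = (1−0.333)·U·0.643.
U = 38.891/(0.643×0.667) = 90.68 t/h.
Recycle T = 0.333×90.68 = 30.196 t/h.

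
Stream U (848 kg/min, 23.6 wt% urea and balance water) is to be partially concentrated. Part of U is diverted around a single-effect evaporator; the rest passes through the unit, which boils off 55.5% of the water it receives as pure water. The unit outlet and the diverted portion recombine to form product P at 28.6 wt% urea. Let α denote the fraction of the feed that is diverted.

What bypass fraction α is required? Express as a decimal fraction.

0.588

All 848×0.236 = 200.13 kg/min of urea reaches P, so P = 200.13/0.286 = 699.75 kg/min and vapour = 148.25 kg/min.
The evaporator receives (1−α)·848 of feed at 0.764 water and removes 0.555 of that water:
0.555×0.764×(1−α)×848 = 148.25
(1−α) = 148.25/359.57 = 0.4123;  α = 0.5877.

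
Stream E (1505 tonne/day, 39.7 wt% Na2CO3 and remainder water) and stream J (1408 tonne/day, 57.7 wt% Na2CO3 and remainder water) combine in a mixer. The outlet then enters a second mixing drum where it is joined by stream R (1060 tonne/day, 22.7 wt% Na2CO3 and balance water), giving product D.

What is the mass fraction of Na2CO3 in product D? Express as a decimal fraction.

Overall, product flow = 3973 tonne/day.
Na2CO3 in = 1505×0.397 + 1408×0.577 + 1060×0.227 = 1650.5 tonne/day.
Na2CO3 fraction in D = 0.415.

0.415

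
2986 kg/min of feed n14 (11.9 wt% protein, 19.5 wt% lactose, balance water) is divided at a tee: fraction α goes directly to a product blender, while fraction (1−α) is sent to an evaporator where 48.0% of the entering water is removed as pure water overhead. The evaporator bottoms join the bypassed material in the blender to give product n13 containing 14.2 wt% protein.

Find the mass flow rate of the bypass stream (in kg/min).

All 2986×0.119 = 355.33 kg/min of protein reaches n13, so n13 = 355.33/0.142 = 2502.4 kg/min and vapour = 483.65 kg/min.
The evaporator receives (1−α)·2986 of feed at 0.686 water and removes 0.480 of that water:
0.480×0.686×(1−α)×2986 = 483.65
(1−α) = 483.65/983.23 = 0.4919;  α = 0.5081.
Bypass flow = 0.5081×2986 = 1517.2 kg/min.

1517 kg/min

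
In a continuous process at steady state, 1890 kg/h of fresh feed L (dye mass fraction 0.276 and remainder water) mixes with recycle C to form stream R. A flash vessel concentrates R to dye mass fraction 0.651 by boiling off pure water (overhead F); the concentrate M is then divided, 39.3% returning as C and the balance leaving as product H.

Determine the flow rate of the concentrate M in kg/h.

Overall dye balance (none leaves overhead): dye in fresh feed = dye in product, i.e. 1890×0.276 = (1−0.393)·M·0.651.
M = 521.64/(0.651×0.607) = 1320.1 kg/h.

1320 kg/h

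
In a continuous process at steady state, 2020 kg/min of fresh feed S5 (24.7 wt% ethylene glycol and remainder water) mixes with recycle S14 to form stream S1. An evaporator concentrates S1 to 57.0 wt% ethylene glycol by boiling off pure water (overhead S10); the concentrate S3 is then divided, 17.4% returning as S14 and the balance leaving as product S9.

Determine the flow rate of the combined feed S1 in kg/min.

2204 kg/min

Overall ethylene glycol balance (none leaves overhead): ethylene glycol in fresh feed = ethylene glycol in product, i.e. 2020×0.247 = (1−0.174)·S3·0.570.
S3 = 498.94/(0.570×0.826) = 1059.7 kg/min.
Recycle S14 = 0.174×1059.7 = 184.39 kg/min.
Combined feed S1 = 2020 + 184.39 = 2204.4 kg/min.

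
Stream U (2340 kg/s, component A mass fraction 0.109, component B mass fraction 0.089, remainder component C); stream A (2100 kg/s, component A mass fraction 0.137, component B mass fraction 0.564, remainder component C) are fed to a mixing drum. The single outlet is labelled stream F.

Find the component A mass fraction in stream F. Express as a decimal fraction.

Total flow out = 2340 + 2100 = 4440 kg/s.
component A in = 2340×0.109 + 2100×0.137 = 542.76 kg/s.
component A mass fraction in F = 542.76/4440 = 0.122.

0.122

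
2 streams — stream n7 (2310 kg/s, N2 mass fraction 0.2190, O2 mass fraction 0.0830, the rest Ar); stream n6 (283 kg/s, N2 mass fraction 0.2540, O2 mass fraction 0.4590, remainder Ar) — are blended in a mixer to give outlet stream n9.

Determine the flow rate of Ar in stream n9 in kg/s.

Ar out = Ar in = 2310×0.698 + 283×0.287 = 1693.6 kg/s.

1694 kg/s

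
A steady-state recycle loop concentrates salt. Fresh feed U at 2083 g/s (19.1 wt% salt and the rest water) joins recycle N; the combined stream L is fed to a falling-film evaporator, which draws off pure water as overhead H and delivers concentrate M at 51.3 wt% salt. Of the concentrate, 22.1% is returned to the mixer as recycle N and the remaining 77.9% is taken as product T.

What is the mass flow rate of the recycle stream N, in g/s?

220 g/s

Overall salt balance (none leaves overhead): salt in fresh feed = salt in product, i.e. 2083×0.191 = (1−0.221)·M·0.513.
M = 397.85/(0.513×0.779) = 995.56 g/s.
Recycle N = 0.221×995.56 = 220.02 g/s.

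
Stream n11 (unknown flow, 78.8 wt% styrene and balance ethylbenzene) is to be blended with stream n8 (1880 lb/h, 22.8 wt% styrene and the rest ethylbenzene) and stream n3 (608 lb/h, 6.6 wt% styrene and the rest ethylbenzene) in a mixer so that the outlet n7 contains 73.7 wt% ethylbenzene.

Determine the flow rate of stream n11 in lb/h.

353.5 lb/h

Let n11 be the unknown flow. Total out = 2488 + n11.
ethylbenzene balance: 2019.2 + 0.212·n11 = 0.737·(2488 + n11)
(0.212 − 0.737)·n11 = 0.737×2488 − 2019.2 = -185.58
n11 = -185.58 / -0.525 = 353.48 lb/h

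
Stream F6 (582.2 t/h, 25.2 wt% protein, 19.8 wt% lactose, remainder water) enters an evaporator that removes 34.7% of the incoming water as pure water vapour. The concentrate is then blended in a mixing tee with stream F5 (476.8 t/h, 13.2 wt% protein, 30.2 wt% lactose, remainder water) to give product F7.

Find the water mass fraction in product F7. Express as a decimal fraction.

Vapour removed = 0.347×0.550×582.2 = 111.11 t/h; concentrate = 471.09 t/h.
water reaching the mixer = 209.1 (from concentrate) + 476.8×0.566 = 478.97 t/h.
Product flow = 471.09 + 476.8 = 947.89 t/h; water fraction = 0.5053.

0.5053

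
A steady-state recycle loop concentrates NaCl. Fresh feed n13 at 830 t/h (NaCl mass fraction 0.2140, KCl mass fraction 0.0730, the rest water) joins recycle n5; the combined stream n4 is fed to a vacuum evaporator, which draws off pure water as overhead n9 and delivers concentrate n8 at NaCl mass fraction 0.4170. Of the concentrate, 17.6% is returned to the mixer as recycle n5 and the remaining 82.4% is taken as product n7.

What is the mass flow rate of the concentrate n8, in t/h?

516.9 t/h

Overall NaCl balance (none leaves overhead): NaCl in fresh feed = NaCl in product, i.e. 830×0.214 = (1−0.176)·n8·0.417.
n8 = 177.62/(0.417×0.824) = 516.93 t/h.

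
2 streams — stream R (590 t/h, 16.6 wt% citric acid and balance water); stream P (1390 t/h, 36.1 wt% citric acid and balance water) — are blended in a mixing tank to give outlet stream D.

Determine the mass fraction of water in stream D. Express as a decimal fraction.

0.697

Total flow out = 590 + 1390 = 1980 t/h.
water in = 590×0.834 + 1390×0.639 = 1380.3 t/h.
water mass fraction in D = 1380.3/1980 = 0.697.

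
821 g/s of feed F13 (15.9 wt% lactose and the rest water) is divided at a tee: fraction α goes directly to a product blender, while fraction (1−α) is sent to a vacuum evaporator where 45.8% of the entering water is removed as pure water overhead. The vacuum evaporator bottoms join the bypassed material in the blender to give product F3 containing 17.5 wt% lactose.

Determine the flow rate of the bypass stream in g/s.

626.1 g/s

All 821×0.159 = 130.54 g/s of lactose reaches F3, so F3 = 130.54/0.175 = 745.94 g/s and vapour = 75.063 g/s.
The evaporator receives (1−α)·821 of feed at 0.841 water and removes 0.458 of that water:
0.458×0.841×(1−α)×821 = 75.063
(1−α) = 75.063/316.23 = 0.2374;  α = 0.7626.
Bypass flow = 0.7626×821 = 626.12 g/s.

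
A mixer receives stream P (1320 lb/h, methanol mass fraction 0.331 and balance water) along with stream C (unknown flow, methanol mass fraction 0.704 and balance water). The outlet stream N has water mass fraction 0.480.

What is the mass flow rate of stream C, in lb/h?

Let C be the unknown flow. Total out = 1320 + C.
water balance: 883.08 + 0.296·C = 0.480·(1320 + C)
(0.296 − 0.480)·C = 0.480×1320 − 883.08 = -249.48
C = -249.48 / -0.184 = 1355.9 lb/h

1356 lb/h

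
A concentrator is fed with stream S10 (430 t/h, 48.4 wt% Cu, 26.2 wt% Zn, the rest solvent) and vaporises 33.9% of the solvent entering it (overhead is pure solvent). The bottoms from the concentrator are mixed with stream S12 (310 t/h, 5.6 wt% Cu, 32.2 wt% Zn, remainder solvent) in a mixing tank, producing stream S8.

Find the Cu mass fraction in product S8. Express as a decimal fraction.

Vapour removed = 0.339×0.254×430 = 37.026 t/h; concentrate = 392.97 t/h.
Cu reaching the mixer = 208.12 (from concentrate) + 310×0.056 = 225.48 t/h.
Product flow = 392.97 + 310 = 702.97 t/h; Cu fraction = 0.3208.

0.3208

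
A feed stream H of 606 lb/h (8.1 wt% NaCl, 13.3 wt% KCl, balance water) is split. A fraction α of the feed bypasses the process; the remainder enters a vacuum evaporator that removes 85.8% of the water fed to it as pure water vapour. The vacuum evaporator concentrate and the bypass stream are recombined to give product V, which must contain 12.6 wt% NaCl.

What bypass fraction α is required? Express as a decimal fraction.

0.470

All 606×0.081 = 49.086 lb/h of NaCl reaches V, so V = 49.086/0.126 = 389.57 lb/h and vapour = 216.43 lb/h.
The evaporator receives (1−α)·606 of feed at 0.786 water and removes 0.858 of that water:
0.858×0.786×(1−α)×606 = 216.43
(1−α) = 216.43/408.68 = 0.5296;  α = 0.4704.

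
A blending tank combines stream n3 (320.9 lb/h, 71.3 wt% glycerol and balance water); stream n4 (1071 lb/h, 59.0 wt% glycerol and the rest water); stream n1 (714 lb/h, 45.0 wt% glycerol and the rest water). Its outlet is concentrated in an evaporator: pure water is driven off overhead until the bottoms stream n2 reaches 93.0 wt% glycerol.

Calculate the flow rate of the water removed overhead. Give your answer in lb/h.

834.9 lb/h

glycerol entering = 320.9×0.713 + 1071×0.590 + 714×0.450 = 1182 lb/h.
All glycerol reports to n2, so n2 = 1182/0.930 = 1271 lb/h.
Total feed = 2105.9 lb/h; overhead = 2105.9 − 1271 = 834.94 lb/h.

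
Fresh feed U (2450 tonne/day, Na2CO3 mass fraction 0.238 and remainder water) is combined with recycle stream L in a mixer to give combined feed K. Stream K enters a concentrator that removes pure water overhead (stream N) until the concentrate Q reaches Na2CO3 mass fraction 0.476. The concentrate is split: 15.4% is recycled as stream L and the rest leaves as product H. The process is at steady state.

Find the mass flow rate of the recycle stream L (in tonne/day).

Overall Na2CO3 balance (none leaves overhead): Na2CO3 in fresh feed = Na2CO3 in product, i.e. 2450×0.238 = (1−0.154)·Q·0.476.
Q = 583.1/(0.476×0.846) = 1448 tonne/day.
Recycle L = 0.154×1448 = 222.99 tonne/day.

223 tonne/day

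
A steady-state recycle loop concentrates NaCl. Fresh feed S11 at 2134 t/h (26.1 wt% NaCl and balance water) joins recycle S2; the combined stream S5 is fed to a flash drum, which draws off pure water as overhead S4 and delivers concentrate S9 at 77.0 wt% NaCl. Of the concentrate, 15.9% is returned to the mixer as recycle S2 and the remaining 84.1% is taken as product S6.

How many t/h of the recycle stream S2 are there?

Overall NaCl balance (none leaves overhead): NaCl in fresh feed = NaCl in product, i.e. 2134×0.261 = (1−0.159)·S9·0.770.
S9 = 556.97/(0.770×0.841) = 860.1 t/h.
Recycle S2 = 0.159×860.1 = 136.76 t/h.

136.8 t/h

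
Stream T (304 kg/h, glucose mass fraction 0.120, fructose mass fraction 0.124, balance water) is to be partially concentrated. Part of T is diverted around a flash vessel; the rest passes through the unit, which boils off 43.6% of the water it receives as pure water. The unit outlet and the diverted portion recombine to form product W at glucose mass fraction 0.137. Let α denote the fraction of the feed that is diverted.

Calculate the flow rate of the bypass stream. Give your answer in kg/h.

189.6 kg/h

All 304×0.120 = 36.48 kg/h of glucose reaches W, so W = 36.48/0.137 = 266.28 kg/h and vapour = 37.723 kg/h.
The evaporator receives (1−α)·304 of feed at 0.756 water and removes 0.436 of that water:
0.436×0.756×(1−α)×304 = 37.723
(1−α) = 37.723/100.2 = 0.3765;  α = 0.6235.
Bypass flow = 0.6235×304 = 189.56 kg/h.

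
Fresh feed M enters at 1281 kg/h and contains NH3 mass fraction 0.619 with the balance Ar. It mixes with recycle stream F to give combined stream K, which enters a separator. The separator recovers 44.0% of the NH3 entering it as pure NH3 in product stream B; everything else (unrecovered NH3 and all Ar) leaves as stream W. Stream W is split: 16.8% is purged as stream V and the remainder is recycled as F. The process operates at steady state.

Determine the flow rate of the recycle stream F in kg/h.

3109 kg/h

Ar enters only via M and leaves only via the purge: 1281×0.381 = 0.168×(Ar in W), and the separator passes all Ar, so Ar in K = Ar in W = 2905.1 kg/h.
NH3 in K: m_A = 1281×0.619 + (1−0.168)·(1−0.440)·m_A, so m_A = 792.94/0.5341 = 1484.7 kg/h.
W = (1−0.440)×1484.7 + 2905.1 = 3736.5 kg/h.
Recycle F = (1−0.168)×3736.5 = 3108.8 kg/h.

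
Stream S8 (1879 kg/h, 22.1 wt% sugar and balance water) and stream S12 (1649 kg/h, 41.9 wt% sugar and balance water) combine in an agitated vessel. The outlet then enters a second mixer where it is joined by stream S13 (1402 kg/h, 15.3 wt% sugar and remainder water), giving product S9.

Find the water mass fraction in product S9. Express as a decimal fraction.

0.732

Overall, product flow = 4930 kg/h.
water in = 1879×0.779 + 1649×0.581 + 1402×0.847 = 3609.3 kg/h.
water fraction in S9 = 0.732.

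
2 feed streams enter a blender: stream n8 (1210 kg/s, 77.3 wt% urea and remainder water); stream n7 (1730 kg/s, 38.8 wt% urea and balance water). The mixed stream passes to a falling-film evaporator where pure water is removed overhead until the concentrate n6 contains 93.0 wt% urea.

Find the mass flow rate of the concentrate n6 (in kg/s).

urea entering = 1210×0.773 + 1730×0.388 = 1606.6 kg/s.
All urea reports to n6, so n6 = 1606.6/0.930 = 1727.5 kg/s.

1727 kg/s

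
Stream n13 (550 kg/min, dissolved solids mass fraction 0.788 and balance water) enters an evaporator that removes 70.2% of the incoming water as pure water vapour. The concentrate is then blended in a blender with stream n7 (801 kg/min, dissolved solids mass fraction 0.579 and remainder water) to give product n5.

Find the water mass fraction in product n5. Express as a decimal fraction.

Vapour removed = 0.702×0.212×550 = 81.853 kg/min; concentrate = 468.15 kg/min.
water reaching the mixer = 34.747 (from concentrate) + 801×0.421 = 371.97 kg/min.
Product flow = 468.15 + 801 = 1269.1 kg/min; water fraction = 0.293.

0.293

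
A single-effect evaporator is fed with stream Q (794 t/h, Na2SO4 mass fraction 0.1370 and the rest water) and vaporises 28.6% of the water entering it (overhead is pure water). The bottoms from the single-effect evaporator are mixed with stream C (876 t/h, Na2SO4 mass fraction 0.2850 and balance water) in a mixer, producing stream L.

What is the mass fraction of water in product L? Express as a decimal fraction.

Vapour removed = 0.286×0.863×794 = 195.97 t/h; concentrate = 598.03 t/h.
water reaching the mixer = 489.25 (from concentrate) + 876×0.715 = 1115.6 t/h.
Product flow = 598.03 + 876 = 1474 t/h; water fraction = 0.7568.

0.7568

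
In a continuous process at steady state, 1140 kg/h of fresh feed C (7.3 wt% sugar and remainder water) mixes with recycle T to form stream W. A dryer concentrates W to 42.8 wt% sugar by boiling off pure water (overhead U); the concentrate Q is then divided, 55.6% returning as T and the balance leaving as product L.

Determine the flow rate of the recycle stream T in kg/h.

Overall sugar balance (none leaves overhead): sugar in fresh feed = sugar in product, i.e. 1140×0.073 = (1−0.556)·Q·0.428.
Q = 83.22/(0.428×0.444) = 437.93 kg/h.
Recycle T = 0.556×437.93 = 243.49 kg/h.

243.5 kg/h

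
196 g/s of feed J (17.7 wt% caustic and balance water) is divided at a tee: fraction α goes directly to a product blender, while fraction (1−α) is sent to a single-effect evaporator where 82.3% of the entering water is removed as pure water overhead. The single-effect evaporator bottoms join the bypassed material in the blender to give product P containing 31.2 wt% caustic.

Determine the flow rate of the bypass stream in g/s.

70.79 g/s

All 196×0.177 = 34.692 g/s of caustic reaches P, so P = 34.692/0.312 = 111.19 g/s and vapour = 84.808 g/s.
The evaporator receives (1−α)·196 of feed at 0.823 water and removes 0.823 of that water:
0.823×0.823×(1−α)×196 = 84.808
(1−α) = 84.808/132.76 = 0.6388;  α = 0.3612.
Bypass flow = 0.3612×196 = 70.791 g/s.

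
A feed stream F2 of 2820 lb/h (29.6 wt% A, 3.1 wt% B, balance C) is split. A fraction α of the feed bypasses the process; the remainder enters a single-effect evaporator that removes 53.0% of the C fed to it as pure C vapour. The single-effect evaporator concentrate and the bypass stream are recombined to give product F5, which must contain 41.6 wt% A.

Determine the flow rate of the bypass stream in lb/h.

539.4 lb/h

All 2820×0.296 = 834.72 lb/h of A reaches F5, so F5 = 834.72/0.416 = 2006.5 lb/h and vapour = 813.46 lb/h.
The evaporator receives (1−α)·2820 of feed at 0.673 C and removes 0.530 of that C:
0.530×0.673×(1−α)×2820 = 813.46
(1−α) = 813.46/1005.9 = 0.8087;  α = 0.1913.
Bypass flow = 0.1913×2820 = 539.42 lb/h.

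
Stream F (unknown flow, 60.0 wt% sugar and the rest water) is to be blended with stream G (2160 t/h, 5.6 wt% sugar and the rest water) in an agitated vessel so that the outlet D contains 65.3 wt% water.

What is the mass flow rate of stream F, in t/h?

2484 t/h

Let F be the unknown flow. Total out = 2160 + F.
water balance: 2039 + 0.400·F = 0.653·(2160 + F)
(0.400 − 0.653)·F = 0.653×2160 − 2039 = -628.56
F = -628.56 / -0.253 = 2484.4 t/h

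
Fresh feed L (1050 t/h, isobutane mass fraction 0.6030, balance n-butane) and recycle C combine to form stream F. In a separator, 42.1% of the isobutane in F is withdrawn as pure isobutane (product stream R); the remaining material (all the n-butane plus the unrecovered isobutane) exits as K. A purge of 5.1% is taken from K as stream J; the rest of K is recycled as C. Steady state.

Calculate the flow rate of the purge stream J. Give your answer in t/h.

458.3 t/h

n-butane enters only via L and leaves only via the purge: 1050×0.397 = 0.051×(n-butane in K), and the separator passes all n-butane, so n-butane in F = n-butane in K = 8173.5 t/h.
isobutane in F: m_A = 1050×0.603 + (1−0.051)·(1−0.421)·m_A, so m_A = 633.15/0.4505 = 1405.3 t/h.
K = (1−0.421)×1405.3 + 8173.5 = 8987.2 t/h.
Purge J = 0.051×8987.2 = 458.35 t/h.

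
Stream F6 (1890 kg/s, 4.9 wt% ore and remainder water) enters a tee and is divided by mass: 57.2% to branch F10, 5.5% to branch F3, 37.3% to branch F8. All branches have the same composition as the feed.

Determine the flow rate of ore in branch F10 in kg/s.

52.97 kg/s

Branch F10 total = 0.572×1890 = 1081.1 kg/s.
ore in F10 = 0.049×1081.1 = 52.973 kg/s.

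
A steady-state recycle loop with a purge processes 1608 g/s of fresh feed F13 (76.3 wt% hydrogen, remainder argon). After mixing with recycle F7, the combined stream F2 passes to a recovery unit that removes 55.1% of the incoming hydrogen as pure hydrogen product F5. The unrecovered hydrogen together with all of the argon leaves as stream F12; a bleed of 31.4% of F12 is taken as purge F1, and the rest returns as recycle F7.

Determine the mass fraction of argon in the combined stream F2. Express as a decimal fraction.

0.406

argon enters only via F13 and leaves only via the purge: 1608×0.237 = 0.314×(argon in F12), and the recovery unit passes all argon, so argon in F2 = argon in F12 = 1213.7 g/s.
hydrogen in F2: m_A = 1608×0.763 + (1−0.314)·(1−0.551)·m_A, so m_A = 1226.9/0.6920 = 1773 g/s.
F2 = 1773 + 1213.7 = 2986.7 g/s.
argon fraction in F2 = 1213.7/2986.7 = 0.406.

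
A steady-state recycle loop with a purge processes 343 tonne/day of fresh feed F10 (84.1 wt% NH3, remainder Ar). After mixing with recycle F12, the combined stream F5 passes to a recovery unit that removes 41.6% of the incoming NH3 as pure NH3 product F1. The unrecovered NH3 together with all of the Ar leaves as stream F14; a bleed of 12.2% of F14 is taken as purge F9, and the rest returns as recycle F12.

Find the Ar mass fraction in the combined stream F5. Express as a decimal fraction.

Ar enters only via F10 and leaves only via the purge: 343×0.159 = 0.122×(Ar in F14), and the recovery unit passes all Ar, so Ar in F5 = Ar in F14 = 447.02 tonne/day.
NH3 in F5: m_A = 343×0.841 + (1−0.122)·(1−0.416)·m_A, so m_A = 288.46/0.4872 = 592.03 tonne/day.
F5 = 592.03 + 447.02 = 1039 tonne/day.
Ar fraction in F5 = 447.02/1039 = 0.430.

0.430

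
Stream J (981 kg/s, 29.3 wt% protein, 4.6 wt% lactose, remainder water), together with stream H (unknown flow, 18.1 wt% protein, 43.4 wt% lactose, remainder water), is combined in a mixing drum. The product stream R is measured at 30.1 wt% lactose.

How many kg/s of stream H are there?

Let H be the unknown flow. Total out = 981 + H.
lactose balance: 45.126 + 0.434·H = 0.301·(981 + H)
(0.434 − 0.301)·H = 0.301×981 − 45.126 = 250.16
H = 250.16 / 0.133 = 1880.9 kg/s

1881 kg/s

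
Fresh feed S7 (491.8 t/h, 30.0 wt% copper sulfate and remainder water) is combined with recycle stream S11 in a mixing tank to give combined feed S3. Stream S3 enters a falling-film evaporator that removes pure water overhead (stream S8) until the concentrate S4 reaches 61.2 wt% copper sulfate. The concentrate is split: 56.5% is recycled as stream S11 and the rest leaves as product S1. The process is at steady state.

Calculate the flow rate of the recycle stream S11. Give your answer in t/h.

313.1 t/h

Overall copper sulfate balance (none leaves overhead): copper sulfate in fresh feed = copper sulfate in product, i.e. 491.8×0.300 = (1−0.565)·S4·0.612.
S4 = 147.54/(0.612×0.435) = 554.2 t/h.
Recycle S11 = 0.565×554.2 = 313.12 t/h.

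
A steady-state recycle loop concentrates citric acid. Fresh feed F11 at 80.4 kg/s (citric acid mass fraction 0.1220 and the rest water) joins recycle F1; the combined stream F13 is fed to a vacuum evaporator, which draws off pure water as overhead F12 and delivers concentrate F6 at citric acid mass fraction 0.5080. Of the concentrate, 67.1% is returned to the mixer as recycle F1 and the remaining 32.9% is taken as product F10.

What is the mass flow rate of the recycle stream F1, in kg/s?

Overall citric acid balance (none leaves overhead): citric acid in fresh feed = citric acid in product, i.e. 80.4×0.122 = (1−0.671)·F6·0.508.
F6 = 9.8088/(0.508×0.329) = 58.689 kg/s.
Recycle F1 = 0.671×58.689 = 39.38 kg/s.

39.38 kg/s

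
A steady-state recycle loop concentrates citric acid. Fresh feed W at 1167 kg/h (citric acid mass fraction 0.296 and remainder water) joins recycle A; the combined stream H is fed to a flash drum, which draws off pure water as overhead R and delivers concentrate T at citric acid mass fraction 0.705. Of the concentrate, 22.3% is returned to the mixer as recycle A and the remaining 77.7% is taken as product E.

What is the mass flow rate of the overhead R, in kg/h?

Overall citric acid balance (none leaves overhead): citric acid in fresh feed = citric acid in product, i.e. 1167×0.296 = (1−0.223)·T·0.705.
T = 345.43/(0.705×0.777) = 630.6 kg/h.
Recycle A = 0.223×630.6 = 140.62 kg/h.
Combined feed H = 1167 + 140.62 = 1307.6 kg/h.
Overhead R = H − T = 1307.6 − 630.6 = 677.03 kg/h.

677 kg/h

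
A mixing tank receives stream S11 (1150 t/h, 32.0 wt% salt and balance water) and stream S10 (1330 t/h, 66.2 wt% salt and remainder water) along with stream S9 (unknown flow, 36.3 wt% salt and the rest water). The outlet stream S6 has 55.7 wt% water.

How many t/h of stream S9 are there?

1873 t/h

Let S9 be the unknown flow. Total out = 2480 + S9.
water balance: 1231.5 + 0.637·S9 = 0.557·(2480 + S9)
(0.637 − 0.557)·S9 = 0.557×2480 − 1231.5 = 149.82
S9 = 149.82 / 0.080 = 1872.8 t/h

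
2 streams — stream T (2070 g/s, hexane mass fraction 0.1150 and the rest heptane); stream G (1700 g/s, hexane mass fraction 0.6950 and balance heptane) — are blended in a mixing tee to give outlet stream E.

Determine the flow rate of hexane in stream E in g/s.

1420 g/s

hexane out = hexane in = 2070×0.115 + 1700×0.695 = 1419.5 g/s.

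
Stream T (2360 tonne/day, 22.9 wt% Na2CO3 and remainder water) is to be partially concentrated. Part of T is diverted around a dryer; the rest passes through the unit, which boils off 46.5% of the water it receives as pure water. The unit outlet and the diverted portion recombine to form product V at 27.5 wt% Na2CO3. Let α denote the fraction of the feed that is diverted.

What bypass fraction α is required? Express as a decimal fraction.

All 2360×0.229 = 540.44 tonne/day of Na2CO3 reaches V, so V = 540.44/0.275 = 1965.2 tonne/day and vapour = 394.76 tonne/day.
The evaporator receives (1−α)·2360 of feed at 0.771 water and removes 0.465 of that water:
0.465×0.771×(1−α)×2360 = 394.76
(1−α) = 394.76/846.1 = 0.4666;  α = 0.5334.

0.533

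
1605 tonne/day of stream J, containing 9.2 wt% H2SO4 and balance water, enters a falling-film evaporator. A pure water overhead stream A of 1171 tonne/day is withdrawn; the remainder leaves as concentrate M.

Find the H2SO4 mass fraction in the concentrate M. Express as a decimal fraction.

0.3402

H2SO4 is not removed: 1605×0.092 = 147.66 tonne/day of H2SO4 enters M.
Concentrate = 1605 − 1171 = 434 tonne/day.
Mass fraction = 147.66/434 = 0.3402.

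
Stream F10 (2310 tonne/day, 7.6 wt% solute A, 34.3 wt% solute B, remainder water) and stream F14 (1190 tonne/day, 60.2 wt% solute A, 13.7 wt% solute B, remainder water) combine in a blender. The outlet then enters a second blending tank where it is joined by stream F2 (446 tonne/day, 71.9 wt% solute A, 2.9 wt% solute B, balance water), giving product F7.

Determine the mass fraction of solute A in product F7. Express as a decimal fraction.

0.307

Overall, product flow = 3946 tonne/day.
solute A in = 2310×0.076 + 1190×0.602 + 446×0.719 = 1212.6 tonne/day.
solute A fraction in F7 = 0.307.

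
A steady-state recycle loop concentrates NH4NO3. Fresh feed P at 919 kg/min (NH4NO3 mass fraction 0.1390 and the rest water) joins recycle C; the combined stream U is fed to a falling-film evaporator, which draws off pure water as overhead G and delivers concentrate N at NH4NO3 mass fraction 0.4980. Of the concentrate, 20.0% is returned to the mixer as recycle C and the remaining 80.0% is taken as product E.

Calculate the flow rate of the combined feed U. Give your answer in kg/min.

983.1 kg/min

Overall NH4NO3 balance (none leaves overhead): NH4NO3 in fresh feed = NH4NO3 in product, i.e. 919×0.139 = (1−0.200)·N·0.498.
N = 127.74/(0.498×0.800) = 320.64 kg/min.
Recycle C = 0.200×320.64 = 64.127 kg/min.
Combined feed U = 919 + 64.127 = 983.13 kg/min.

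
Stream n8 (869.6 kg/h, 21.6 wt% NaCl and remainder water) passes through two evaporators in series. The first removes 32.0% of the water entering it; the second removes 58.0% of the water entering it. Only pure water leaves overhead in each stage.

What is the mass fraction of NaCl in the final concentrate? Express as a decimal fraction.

water in feed = 869.6×0.784 = 681.77 kg/h.
After stage 1: water left = (1−0.320)×681.77 = 463.6; stream total = 651.43 kg/h.
After stage 2: water left = (1−0.580)×463.6 = 194.71; final concentrate = 382.55 kg/h.
NaCl fraction = 187.83/382.55 = 0.491.

0.491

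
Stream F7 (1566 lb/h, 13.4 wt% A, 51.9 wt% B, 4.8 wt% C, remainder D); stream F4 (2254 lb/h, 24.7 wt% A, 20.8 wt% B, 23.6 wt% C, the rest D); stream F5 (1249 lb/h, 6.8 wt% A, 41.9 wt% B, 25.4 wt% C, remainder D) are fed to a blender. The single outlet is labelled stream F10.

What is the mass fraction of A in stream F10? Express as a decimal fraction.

Total flow out = 1566 + 2254 + 1249 = 5069 lb/h.
A in = 1566×0.134 + 2254×0.247 + 1249×0.068 = 851.51 lb/h.
A mass fraction in F10 = 851.51/5069 = 0.168.

0.168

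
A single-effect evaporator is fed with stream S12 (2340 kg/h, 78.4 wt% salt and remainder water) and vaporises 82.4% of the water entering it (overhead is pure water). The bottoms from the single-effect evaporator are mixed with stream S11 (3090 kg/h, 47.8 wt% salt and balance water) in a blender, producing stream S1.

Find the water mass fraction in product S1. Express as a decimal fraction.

Vapour removed = 0.824×0.216×2340 = 416.48 kg/h; concentrate = 1923.5 kg/h.
water reaching the mixer = 88.957 (from concentrate) + 3090×0.522 = 1701.9 kg/h.
Product flow = 1923.5 + 3090 = 5013.5 kg/h; water fraction = 0.339.

0.339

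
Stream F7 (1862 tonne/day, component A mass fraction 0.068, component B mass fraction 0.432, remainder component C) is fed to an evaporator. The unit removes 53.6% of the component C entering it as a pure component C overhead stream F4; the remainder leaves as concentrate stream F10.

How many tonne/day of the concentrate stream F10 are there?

1363 tonne/day

component C entering = 1862×0.500 = 931 tonne/day; overhead removed = 0.536×931 = 499.02 tonne/day.
Concentrate = 1862 − 499.02 = 1363 tonne/day.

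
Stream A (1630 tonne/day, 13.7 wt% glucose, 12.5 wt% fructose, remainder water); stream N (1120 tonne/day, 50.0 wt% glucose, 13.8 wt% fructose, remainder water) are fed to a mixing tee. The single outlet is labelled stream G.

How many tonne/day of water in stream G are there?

water out = water in = 1630×0.738 + 1120×0.362 = 1608.4 tonne/day.

1608 tonne/day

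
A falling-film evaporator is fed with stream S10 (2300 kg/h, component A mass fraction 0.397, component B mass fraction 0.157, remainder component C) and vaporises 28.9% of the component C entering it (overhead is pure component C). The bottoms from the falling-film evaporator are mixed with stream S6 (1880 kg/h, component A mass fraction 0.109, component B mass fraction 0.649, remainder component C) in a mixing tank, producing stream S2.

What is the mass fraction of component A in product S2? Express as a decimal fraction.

Vapour removed = 0.289×0.446×2300 = 296.46 kg/h; concentrate = 2003.5 kg/h.
component A reaching the mixer = 913.1 (from concentrate) + 1880×0.109 = 1118 kg/h.
Product flow = 2003.5 + 1880 = 3883.5 kg/h; component A fraction = 0.288.

0.288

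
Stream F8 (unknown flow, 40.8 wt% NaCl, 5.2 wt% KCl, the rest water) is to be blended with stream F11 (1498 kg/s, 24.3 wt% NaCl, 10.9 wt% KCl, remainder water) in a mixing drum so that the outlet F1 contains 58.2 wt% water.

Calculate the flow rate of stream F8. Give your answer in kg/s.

2354 kg/s

Let F8 be the unknown flow. Total out = 1498 + F8.
water balance: 970.7 + 0.540·F8 = 0.582·(1498 + F8)
(0.540 − 0.582)·F8 = 0.582×1498 − 970.7 = -98.868
F8 = -98.868 / -0.042 = 2354 kg/s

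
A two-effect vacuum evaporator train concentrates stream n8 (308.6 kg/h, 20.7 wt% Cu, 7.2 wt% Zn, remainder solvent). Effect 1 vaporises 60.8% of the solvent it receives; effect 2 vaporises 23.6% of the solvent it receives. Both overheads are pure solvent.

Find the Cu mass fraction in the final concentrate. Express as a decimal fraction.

solvent in feed = 308.6×0.721 = 222.5 kg/h.
After stage 1: solvent left = (1−0.608)×222.5 = 87.22; stream total = 173.32 kg/h.
After stage 2: solvent left = (1−0.236)×87.22 = 66.636; final concentrate = 152.74 kg/h.
Cu fraction = 63.88/152.74 = 0.4182.

0.4182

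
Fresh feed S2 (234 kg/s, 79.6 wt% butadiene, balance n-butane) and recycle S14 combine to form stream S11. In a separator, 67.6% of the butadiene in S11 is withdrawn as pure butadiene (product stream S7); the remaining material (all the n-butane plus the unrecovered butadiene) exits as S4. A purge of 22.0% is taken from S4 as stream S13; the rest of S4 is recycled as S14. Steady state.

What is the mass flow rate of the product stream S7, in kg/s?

168.5 kg/s

butadiene in S11: m_A = 234×0.796 + (1−0.220)·(1−0.676)·m_A, so m_A = 186.26/0.7473 = 249.26 kg/s.
Product S7 = 0.676×249.26 = 168.5 kg/s.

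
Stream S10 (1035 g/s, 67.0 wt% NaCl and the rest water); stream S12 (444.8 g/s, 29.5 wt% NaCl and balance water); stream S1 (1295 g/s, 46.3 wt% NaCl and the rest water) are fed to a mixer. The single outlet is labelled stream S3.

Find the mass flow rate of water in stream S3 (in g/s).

water out = water in = 1035×0.330 + 444.8×0.705 + 1295×0.537 = 1350.5 g/s.

1351 g/s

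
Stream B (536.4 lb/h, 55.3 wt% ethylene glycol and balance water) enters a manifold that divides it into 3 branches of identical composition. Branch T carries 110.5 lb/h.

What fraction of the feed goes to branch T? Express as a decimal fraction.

Fraction to T = 110.5/536.4 = 0.2060.

0.206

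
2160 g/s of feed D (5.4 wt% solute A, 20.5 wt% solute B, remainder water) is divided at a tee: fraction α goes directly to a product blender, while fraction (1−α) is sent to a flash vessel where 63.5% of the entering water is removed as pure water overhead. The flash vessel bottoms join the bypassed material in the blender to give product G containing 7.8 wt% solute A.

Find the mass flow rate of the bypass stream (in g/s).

747.5 g/s

All 2160×0.054 = 116.64 g/s of solute A reaches G, so G = 116.64/0.078 = 1495.4 g/s and vapour = 664.62 g/s.
The evaporator receives (1−α)·2160 of feed at 0.741 water and removes 0.635 of that water:
0.635×0.741×(1−α)×2160 = 664.62
(1−α) = 664.62/1016.4 = 0.6539;  α = 0.3461.
Bypass flow = 0.3461×2160 = 747.53 g/s.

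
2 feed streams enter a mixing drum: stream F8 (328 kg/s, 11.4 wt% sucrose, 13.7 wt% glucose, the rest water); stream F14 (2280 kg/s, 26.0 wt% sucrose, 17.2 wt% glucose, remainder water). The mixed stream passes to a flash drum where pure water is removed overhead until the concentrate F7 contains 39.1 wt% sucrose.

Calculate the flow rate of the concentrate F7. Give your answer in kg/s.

1612 kg/s

sucrose entering = 328×0.114 + 2280×0.260 = 630.19 kg/s.
All sucrose reports to F7, so F7 = 630.19/0.391 = 1611.7 kg/s.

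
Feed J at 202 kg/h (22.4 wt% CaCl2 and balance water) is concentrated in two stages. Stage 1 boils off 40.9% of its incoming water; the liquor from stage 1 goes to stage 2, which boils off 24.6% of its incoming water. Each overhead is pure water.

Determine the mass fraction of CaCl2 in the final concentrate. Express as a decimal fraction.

0.393

water in feed = 202×0.776 = 156.75 kg/h.
After stage 1: water left = (1−0.409)×156.75 = 92.64; stream total = 137.89 kg/h.
After stage 2: water left = (1−0.246)×92.64 = 69.851; final concentrate = 115.1 kg/h.
CaCl2 fraction = 45.248/115.1 = 0.393.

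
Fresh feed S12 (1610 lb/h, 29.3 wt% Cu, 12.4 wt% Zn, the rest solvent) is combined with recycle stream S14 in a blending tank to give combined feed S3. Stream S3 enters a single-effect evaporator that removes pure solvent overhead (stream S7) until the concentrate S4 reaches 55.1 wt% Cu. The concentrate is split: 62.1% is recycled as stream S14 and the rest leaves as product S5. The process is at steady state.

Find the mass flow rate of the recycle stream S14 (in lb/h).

Overall Cu balance (none leaves overhead): Cu in fresh feed = Cu in product, i.e. 1610×0.293 = (1−0.621)·S4·0.551.
S4 = 471.73/(0.551×0.379) = 2258.9 lb/h.
Recycle S14 = 0.621×2258.9 = 1402.8 lb/h.

1403 lb/h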